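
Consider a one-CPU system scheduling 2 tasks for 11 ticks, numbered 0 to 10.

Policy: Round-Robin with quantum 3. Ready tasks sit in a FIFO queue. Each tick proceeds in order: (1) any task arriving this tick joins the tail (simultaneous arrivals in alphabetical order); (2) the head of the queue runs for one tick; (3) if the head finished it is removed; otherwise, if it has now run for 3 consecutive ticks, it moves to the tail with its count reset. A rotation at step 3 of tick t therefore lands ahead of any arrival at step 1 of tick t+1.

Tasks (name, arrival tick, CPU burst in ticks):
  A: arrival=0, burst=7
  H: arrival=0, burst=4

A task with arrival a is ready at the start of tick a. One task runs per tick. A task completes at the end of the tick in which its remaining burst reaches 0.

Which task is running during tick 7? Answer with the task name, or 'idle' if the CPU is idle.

t=0: queue=[A,H] q_used=0 → run A
t=1: queue=[A,H] q_used=1 → run A
t=2: queue=[A,H] q_used=2 → run A
t=3: queue=[H,A] q_used=0 → run H
t=4: queue=[H,A] q_used=1 → run H
t=5: queue=[H,A] q_used=2 → run H
t=6: queue=[A,H] q_used=0 → run A
t=7: queue=[A,H] q_used=1 → run A
t=8: queue=[A,H] q_used=2 → run A
t=9: queue=[H,A] q_used=0 → run H
t=10: queue=[A] q_used=0 → run A

running at tick 7 = A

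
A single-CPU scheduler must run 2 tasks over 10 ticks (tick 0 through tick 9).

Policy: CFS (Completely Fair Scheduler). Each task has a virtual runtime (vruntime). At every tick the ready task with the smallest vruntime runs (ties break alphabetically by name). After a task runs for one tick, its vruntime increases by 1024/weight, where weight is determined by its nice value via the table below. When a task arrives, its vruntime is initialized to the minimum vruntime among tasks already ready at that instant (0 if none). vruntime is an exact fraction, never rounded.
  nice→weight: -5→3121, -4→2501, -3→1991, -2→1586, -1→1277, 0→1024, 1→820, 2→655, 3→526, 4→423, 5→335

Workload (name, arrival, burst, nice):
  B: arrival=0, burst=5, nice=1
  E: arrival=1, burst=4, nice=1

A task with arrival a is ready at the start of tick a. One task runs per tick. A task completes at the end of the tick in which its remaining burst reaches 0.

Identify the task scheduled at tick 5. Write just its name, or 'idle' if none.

t=0: vr[B=0] → run B
t=1: vr[B=256/205 E=256/205] → run B
t=2: vr[B=512/205 E=256/205] → run E
t=3: vr[B=512/205 E=512/205] → run B
t=4: vr[B=768/205 E=512/205] → run E
t=5: vr[B=768/205 E=768/205] → run B
t=6: vr[B=1024/205 E=768/205] → run E
t=7: vr[B=1024/205 E=1024/205] → run B
t=8: vr[E=1024/205] → run E
t=9: (idle)

running at tick 5 = B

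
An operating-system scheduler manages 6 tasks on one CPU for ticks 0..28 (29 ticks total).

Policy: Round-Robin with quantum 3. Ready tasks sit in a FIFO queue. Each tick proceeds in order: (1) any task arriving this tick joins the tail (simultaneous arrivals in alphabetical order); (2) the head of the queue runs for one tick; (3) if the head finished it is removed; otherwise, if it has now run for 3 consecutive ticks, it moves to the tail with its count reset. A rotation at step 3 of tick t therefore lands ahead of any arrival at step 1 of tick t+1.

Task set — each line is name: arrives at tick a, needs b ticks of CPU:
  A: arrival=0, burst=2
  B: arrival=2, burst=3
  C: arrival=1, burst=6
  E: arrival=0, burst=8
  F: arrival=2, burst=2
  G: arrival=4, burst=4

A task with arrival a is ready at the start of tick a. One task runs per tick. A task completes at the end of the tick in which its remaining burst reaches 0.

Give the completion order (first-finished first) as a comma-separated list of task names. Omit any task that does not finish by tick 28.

completion order = A, B, F, C, G, E

t=0: queue=[A,E] q_used=0 → run A
t=1: queue=[A,E,C] q_used=1 → run A
t=2: queue=[E,C,B,F] q_used=0 → run E
t=3: queue=[E,C,B,F] q_used=1 → run E
t=4: queue=[E,C,B,F,G] q_used=2 → run E
t=5: queue=[C,B,F,G,E] q_used=0 → run C
t=6: queue=[C,B,F,G,E] q_used=1 → run C
t=7: queue=[C,B,F,G,E] q_used=2 → run C
t=8: queue=[B,F,G,E,C] q_used=0 → run B
t=9: queue=[B,F,G,E,C] q_used=1 → run B
t=10: queue=[B,F,G,E,C] q_used=2 → run B
t=11: queue=[F,G,E,C] q_used=0 → run F
t=12: queue=[F,G,E,C] q_used=1 → run F
t=13: queue=[G,E,C] q_used=0 → run G
t=14: queue=[G,E,C] q_used=1 → run G
t=15: queue=[G,E,C] q_used=2 → run G
t=16: queue=[E,C,G] q_used=0 → run E
t=17: queue=[E,C,G] q_used=1 → run E
t=18: queue=[E,C,G] q_used=2 → run E
t=19: queue=[C,G,E] q_used=0 → run C
t=20: queue=[C,G,E] q_used=1 → run C
t=21: queue=[C,G,E] q_used=2 → run C
t=22: queue=[G,E] q_used=0 → run G
t=23: queue=[E] q_used=0 → run E
t=24: queue=[E] q_used=1 → run E
t=25: (idle)
t=26: (idle)
t=27: (idle)
t=28: (idle)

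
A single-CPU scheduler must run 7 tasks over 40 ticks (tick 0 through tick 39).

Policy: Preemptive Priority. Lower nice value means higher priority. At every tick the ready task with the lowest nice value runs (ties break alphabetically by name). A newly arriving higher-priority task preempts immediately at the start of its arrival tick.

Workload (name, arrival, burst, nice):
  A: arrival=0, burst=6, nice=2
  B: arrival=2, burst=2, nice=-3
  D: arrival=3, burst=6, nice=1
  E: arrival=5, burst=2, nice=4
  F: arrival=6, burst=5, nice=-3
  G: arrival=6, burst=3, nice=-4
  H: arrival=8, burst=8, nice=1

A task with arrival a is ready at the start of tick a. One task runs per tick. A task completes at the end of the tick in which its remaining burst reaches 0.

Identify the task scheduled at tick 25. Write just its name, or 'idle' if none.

running at tick 25 = H

t=0: ready={A} → run A
t=1: ready={A} → run A
t=2: ready={A,B} → run B
t=3: ready={A,B,D} → run B
t=4: ready={A,D} → run D
t=5: ready={A,D,E} → run D
t=6: ready={A,D,E,F,G} → run G
t=7: ready={A,D,E,F,G} → run G
t=8: ready={A,D,E,F,G,H} → run G
t=9: ready={A,D,E,F,H} → run F
t=10: ready={A,D,E,F,H} → run F
t=11: ready={A,D,E,F,H} → run F
t=12: ready={A,D,E,F,H} → run F
t=13: ready={A,D,E,F,H} → run F
t=14: ready={A,D,E,H} → run D
t=15: ready={A,D,E,H} → run D
t=16: ready={A,D,E,H} → run D
t=17: ready={A,D,E,H} → run D
t=18: ready={A,E,H} → run H
t=19: ready={A,E,H} → run H
t=20: ready={A,E,H} → run H
t=21: ready={A,E,H} → run H
t=22: ready={A,E,H} → run H
t=23: ready={A,E,H} → run H
t=24: ready={A,E,H} → run H
t=25: ready={A,E,H} → run H
t=26: ready={A,E} → run A
t=27: ready={A,E} → run A
t=28: ready={A,E} → run A
t=29: ready={A,E} → run A
t=30: ready={E} → run E
t=31: ready={E} → run E
t=32: (idle)
t=33: (idle)
t=34: (idle)
t=35: (idle)
t=36: (idle)
t=37: (idle)
t=38: (idle)
t=39: (idle)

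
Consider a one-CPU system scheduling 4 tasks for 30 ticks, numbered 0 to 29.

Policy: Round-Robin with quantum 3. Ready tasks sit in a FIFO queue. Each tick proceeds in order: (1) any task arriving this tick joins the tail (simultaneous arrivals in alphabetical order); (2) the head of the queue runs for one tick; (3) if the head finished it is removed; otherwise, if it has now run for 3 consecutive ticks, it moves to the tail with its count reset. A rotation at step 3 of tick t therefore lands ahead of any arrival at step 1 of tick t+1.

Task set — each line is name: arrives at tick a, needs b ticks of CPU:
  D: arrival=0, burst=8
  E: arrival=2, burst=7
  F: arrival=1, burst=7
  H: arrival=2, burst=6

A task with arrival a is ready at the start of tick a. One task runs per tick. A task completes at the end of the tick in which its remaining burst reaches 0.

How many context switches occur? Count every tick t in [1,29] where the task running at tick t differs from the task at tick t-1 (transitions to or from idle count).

t=0: queue=[D] q_used=0 → run D
t=1: queue=[D,F] q_used=1 → run D
t=2: queue=[D,F,E,H] q_used=2 → run D
t=3: queue=[F,E,H,D] q_used=0 → run F
t=4: queue=[F,E,H,D] q_used=1 → run F
t=5: queue=[F,E,H,D] q_used=2 → run F
t=6: queue=[E,H,D,F] q_used=0 → run E
t=7: queue=[E,H,D,F] q_used=1 → run E
t=8: queue=[E,H,D,F] q_used=2 → run E
t=9: queue=[H,D,F,E] q_used=0 → run H
t=10: queue=[H,D,F,E] q_used=1 → run H
t=11: queue=[H,D,F,E] q_used=2 → run H
t=12: queue=[D,F,E,H] q_used=0 → run D
t=13: queue=[D,F,E,H] q_used=1 → run D
t=14: queue=[D,F,E,H] q_used=2 → run D
t=15: queue=[F,E,H,D] q_used=0 → run F
t=16: queue=[F,E,H,D] q_used=1 → run F
t=17: queue=[F,E,H,D] q_used=2 → run F
t=18: queue=[E,H,D,F] q_used=0 → run E
t=19: queue=[E,H,D,F] q_used=1 → run E
t=20: queue=[E,H,D,F] q_used=2 → run E
t=21: queue=[H,D,F,E] q_used=0 → run H
t=22: queue=[H,D,F,E] q_used=1 → run H
t=23: queue=[H,D,F,E] q_used=2 → run H
t=24: queue=[D,F,E] q_used=0 → run D
t=25: queue=[D,F,E] q_used=1 → run D
t=26: queue=[F,E] q_used=0 → run F
t=27: queue=[E] q_used=0 → run E
t=28: (idle)
t=29: (idle)

context switches = 11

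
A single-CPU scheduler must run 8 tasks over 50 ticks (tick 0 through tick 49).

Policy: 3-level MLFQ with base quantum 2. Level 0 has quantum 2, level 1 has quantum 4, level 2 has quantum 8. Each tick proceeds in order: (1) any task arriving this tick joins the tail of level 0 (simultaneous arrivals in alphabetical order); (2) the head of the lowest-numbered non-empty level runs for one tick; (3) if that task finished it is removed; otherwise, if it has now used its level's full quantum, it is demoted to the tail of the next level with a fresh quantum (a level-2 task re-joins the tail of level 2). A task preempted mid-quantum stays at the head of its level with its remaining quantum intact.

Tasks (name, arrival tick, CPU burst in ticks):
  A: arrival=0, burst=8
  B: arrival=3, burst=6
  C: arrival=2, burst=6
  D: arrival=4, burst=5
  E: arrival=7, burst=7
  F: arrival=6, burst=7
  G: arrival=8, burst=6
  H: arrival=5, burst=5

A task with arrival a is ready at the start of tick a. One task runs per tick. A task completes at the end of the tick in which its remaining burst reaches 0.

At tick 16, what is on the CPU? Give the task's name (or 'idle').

t=0: L0/L1/L2 = A/-/- → run A
t=1: L0/L1/L2 = A/-/- → run A
t=2: L0/L1/L2 = C/A/- → run C
t=3: L0/L1/L2 = CB/A/- → run C
t=4: L0/L1/L2 = BD/AC/- → run B
t=5: L0/L1/L2 = BDH/AC/- → run B
t=6: L0/L1/L2 = DHF/ACB/- → run D
t=7: L0/L1/L2 = DHFE/ACB/- → run D
t=8: L0/L1/L2 = HFEG/ACBD/- → run H
t=9: L0/L1/L2 = HFEG/ACBD/- → run H
t=10: L0/L1/L2 = FEG/ACBDH/- → run F
t=11: L0/L1/L2 = FEG/ACBDH/- → run F
t=12: L0/L1/L2 = EG/ACBDHF/- → run E
t=13: L0/L1/L2 = EG/ACBDHF/- → run E
t=14: L0/L1/L2 = G/ACBDHFE/- → run G
t=15: L0/L1/L2 = G/ACBDHFE/- → run G
t=16: L0/L1/L2 = -/ACBDHFEG/- → run A
t=17: L0/L1/L2 = -/ACBDHFEG/- → run A
t=18: L0/L1/L2 = -/ACBDHFEG/- → run A
t=19: L0/L1/L2 = -/ACBDHFEG/- → run A
t=20: L0/L1/L2 = -/CBDHFEG/A → run C
t=21: L0/L1/L2 = -/CBDHFEG/A → run C
t=22: L0/L1/L2 = -/CBDHFEG/A → run C
t=23: L0/L1/L2 = -/CBDHFEG/A → run C
t=24: L0/L1/L2 = -/BDHFEG/A → run B
t=25: L0/L1/L2 = -/BDHFEG/A → run B
t=26: L0/L1/L2 = -/BDHFEG/A → run B
t=27: L0/L1/L2 = -/BDHFEG/A → run B
t=28: L0/L1/L2 = -/DHFEG/A → run D
t=29: L0/L1/L2 = -/DHFEG/A → run D
t=30: L0/L1/L2 = -/DHFEG/A → run D
t=31: L0/L1/L2 = -/HFEG/A → run H
t=32: L0/L1/L2 = -/HFEG/A → run H
t=33: L0/L1/L2 = -/HFEG/A → run H
t=34: L0/L1/L2 = -/FEG/A → run F
t=35: L0/L1/L2 = -/FEG/A → run F
t=36: L0/L1/L2 = -/FEG/A → run F
t=37: L0/L1/L2 = -/FEG/A → run F
t=38: L0/L1/L2 = -/EG/AF → run E
t=39: L0/L1/L2 = -/EG/AF → run E
t=40: L0/L1/L2 = -/EG/AF → run E
t=41: L0/L1/L2 = -/EG/AF → run E
t=42: L0/L1/L2 = -/G/AFE → run G
t=43: L0/L1/L2 = -/G/AFE → run G
t=44: L0/L1/L2 = -/G/AFE → run G
t=45: L0/L1/L2 = -/G/AFE → run G
t=46: L0/L1/L2 = -/-/AFE → run A
t=47: L0/L1/L2 = -/-/AFE → run A
t=48: L0/L1/L2 = -/-/FE → run F
t=49: L0/L1/L2 = -/-/E → run E

running at tick 16 = A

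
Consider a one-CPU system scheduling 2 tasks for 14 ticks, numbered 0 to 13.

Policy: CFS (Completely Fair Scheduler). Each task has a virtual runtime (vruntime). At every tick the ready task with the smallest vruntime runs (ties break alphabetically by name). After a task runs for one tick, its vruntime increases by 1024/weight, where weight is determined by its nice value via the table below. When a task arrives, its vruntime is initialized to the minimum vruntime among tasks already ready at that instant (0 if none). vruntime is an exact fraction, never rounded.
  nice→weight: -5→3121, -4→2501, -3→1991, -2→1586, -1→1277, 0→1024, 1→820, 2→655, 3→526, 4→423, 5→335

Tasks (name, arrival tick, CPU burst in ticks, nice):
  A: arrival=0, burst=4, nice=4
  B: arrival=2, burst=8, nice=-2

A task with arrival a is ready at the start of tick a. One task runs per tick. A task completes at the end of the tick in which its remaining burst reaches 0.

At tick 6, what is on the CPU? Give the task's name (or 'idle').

t=0: vr[A=0] → run A
t=1: vr[A=1024/423] → run A
t=2: vr[A=2048/423 B=2048/423] → run A
t=3: vr[A=1024/141 B=2048/423] → run B
t=4: vr[A=1024/141 B=1840640/335439] → run B
t=5: vr[A=1024/141 B=2057216/335439] → run B
t=6: vr[A=1024/141 B=2273792/335439] → run B
t=7: vr[A=1024/141 B=2490368/335439] → run A
t=8: vr[B=2490368/335439] → run B
t=9: vr[B=2706944/335439] → run B
t=10: vr[B=2923520/335439] → run B
t=11: vr[B=3140096/335439] → run B
t=12: (idle)
t=13: (idle)

running at tick 6 = B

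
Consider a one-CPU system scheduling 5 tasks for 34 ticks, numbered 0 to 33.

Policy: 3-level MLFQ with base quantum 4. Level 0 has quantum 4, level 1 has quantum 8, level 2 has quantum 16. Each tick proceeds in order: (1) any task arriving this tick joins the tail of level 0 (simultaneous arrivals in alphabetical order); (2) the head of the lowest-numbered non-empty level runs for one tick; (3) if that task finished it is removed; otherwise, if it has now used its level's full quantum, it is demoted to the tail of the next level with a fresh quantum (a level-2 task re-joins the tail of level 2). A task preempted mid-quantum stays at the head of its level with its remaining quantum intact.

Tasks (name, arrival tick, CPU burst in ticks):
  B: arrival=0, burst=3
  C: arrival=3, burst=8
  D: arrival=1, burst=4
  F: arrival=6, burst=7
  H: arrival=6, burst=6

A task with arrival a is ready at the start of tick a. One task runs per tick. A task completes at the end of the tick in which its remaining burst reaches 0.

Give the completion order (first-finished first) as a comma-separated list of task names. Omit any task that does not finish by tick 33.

t=0: L0/L1/L2 = B/-/- → run B
t=1: L0/L1/L2 = BD/-/- → run B
t=2: L0/L1/L2 = BD/-/- → run B
t=3: L0/L1/L2 = DC/-/- → run D
t=4: L0/L1/L2 = DC/-/- → run D
t=5: L0/L1/L2 = DC/-/- → run D
t=6: L0/L1/L2 = DCFH/-/- → run D
t=7: L0/L1/L2 = CFH/-/- → run C
t=8: L0/L1/L2 = CFH/-/- → run C
t=9: L0/L1/L2 = CFH/-/- → run C
t=10: L0/L1/L2 = CFH/-/- → run C
t=11: L0/L1/L2 = FH/C/- → run F
t=12: L0/L1/L2 = FH/C/- → run F
t=13: L0/L1/L2 = FH/C/- → run F
t=14: L0/L1/L2 = FH/C/- → run F
t=15: L0/L1/L2 = H/CF/- → run H
t=16: L0/L1/L2 = H/CF/- → run H
t=17: L0/L1/L2 = H/CF/- → run H
t=18: L0/L1/L2 = H/CF/- → run H
t=19: L0/L1/L2 = -/CFH/- → run C
t=20: L0/L1/L2 = -/CFH/- → run C
t=21: L0/L1/L2 = -/CFH/- → run C
t=22: L0/L1/L2 = -/CFH/- → run C
t=23: L0/L1/L2 = -/FH/- → run F
t=24: L0/L1/L2 = -/FH/- → run F
t=25: L0/L1/L2 = -/FH/- → run F
t=26: L0/L1/L2 = -/H/- → run H
t=27: L0/L1/L2 = -/H/- → run H
t=28: (idle)
t=29: (idle)
t=30: (idle)
t=31: (idle)
t=32: (idle)
t=33: (idle)

completion order = B, D, C, F, H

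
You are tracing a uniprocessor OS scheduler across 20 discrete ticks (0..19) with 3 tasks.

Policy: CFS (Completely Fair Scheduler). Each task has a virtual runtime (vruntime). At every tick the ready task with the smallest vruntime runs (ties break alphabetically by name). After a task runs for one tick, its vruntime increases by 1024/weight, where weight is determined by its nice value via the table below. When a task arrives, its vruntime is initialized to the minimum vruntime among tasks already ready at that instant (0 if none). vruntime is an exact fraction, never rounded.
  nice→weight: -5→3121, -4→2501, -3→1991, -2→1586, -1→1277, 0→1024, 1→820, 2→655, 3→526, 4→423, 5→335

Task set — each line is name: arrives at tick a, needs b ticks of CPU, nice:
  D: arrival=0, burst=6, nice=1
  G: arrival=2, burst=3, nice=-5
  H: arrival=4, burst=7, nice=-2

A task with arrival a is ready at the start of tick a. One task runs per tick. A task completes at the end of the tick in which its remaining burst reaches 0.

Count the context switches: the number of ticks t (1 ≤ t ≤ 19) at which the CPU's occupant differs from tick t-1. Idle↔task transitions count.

context switches = 11

t=0: vr[D=0] → run D
t=1: vr[D=256/205] → run D
t=2: vr[D=512/205 G=512/205] → run D
t=3: vr[D=768/205 G=512/205] → run G
t=4: vr[D=768/205 G=1807872/639805 H=1807872/639805] → run G
t=5: vr[D=768/205 G=2017792/639805 H=1807872/639805] → run H
t=6: vr[D=768/205 G=2017792/639805 H=1761222656/507365365] → run G
t=7: vr[D=768/205 H=1761222656/507365365] → run H
t=8: vr[D=768/205 H=2088802816/507365365] → run D
t=9: vr[D=1024/205 H=2088802816/507365365] → run H
t=10: vr[D=1024/205 H=2416382976/507365365] → run H
t=11: vr[D=1024/205 H=2743963136/507365365] → run D
t=12: vr[D=256/41 H=2743963136/507365365] → run H
t=13: vr[D=256/41 H=3071543296/507365365] → run H
t=14: vr[D=256/41 H=3399123456/507365365] → run D
t=15: vr[H=3399123456/507365365] → run H
t=16: (idle)
t=17: (idle)
t=18: (idle)
t=19: (idle)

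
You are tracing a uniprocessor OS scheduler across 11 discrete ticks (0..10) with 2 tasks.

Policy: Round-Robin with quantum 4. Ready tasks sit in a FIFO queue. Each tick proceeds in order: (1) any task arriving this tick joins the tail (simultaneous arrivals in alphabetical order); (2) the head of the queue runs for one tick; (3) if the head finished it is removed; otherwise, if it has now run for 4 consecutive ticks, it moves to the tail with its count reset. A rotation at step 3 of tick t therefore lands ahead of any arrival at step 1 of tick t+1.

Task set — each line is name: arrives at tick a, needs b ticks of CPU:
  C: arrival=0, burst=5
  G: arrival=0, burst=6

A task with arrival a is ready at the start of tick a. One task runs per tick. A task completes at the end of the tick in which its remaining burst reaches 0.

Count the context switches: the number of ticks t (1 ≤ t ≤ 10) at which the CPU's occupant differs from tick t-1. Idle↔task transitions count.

context switches = 3

t=0: queue=[C,G] q_used=0 → run C
t=1: queue=[C,G] q_used=1 → run C
t=2: queue=[C,G] q_used=2 → run C
t=3: queue=[C,G] q_used=3 → run C
t=4: queue=[G,C] q_used=0 → run G
t=5: queue=[G,C] q_used=1 → run G
t=6: queue=[G,C] q_used=2 → run G
t=7: queue=[G,C] q_used=3 → run G
t=8: queue=[C,G] q_used=0 → run C
t=9: queue=[G] q_used=0 → run G
t=10: queue=[G] q_used=1 → run G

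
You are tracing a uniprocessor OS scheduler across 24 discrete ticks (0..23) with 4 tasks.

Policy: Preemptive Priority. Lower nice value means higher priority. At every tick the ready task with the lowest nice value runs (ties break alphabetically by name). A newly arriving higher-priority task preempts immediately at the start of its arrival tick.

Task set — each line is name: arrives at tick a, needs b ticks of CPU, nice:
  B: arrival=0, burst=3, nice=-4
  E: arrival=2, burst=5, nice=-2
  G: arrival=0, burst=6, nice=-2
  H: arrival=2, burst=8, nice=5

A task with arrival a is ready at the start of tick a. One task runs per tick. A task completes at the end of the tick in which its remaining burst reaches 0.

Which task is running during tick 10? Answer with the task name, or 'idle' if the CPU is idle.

running at tick 10 = G

t=0: ready={B,G} → run B
t=1: ready={B,G} → run B
t=2: ready={B,E,G,H} → run B
t=3: ready={E,G,H} → run E
t=4: ready={E,G,H} → run E
t=5: ready={E,G,H} → run E
t=6: ready={E,G,H} → run E
t=7: ready={E,G,H} → run E
t=8: ready={G,H} → run G
t=9: ready={G,H} → run G
t=10: ready={G,H} → run G
t=11: ready={G,H} → run G
t=12: ready={G,H} → run G
t=13: ready={G,H} → run G
t=14: ready={H} → run H
t=15: ready={H} → run H
t=16: ready={H} → run H
t=17: ready={H} → run H
t=18: ready={H} → run H
t=19: ready={H} → run H
t=20: ready={H} → run H
t=21: ready={H} → run H
t=22: (idle)
t=23: (idle)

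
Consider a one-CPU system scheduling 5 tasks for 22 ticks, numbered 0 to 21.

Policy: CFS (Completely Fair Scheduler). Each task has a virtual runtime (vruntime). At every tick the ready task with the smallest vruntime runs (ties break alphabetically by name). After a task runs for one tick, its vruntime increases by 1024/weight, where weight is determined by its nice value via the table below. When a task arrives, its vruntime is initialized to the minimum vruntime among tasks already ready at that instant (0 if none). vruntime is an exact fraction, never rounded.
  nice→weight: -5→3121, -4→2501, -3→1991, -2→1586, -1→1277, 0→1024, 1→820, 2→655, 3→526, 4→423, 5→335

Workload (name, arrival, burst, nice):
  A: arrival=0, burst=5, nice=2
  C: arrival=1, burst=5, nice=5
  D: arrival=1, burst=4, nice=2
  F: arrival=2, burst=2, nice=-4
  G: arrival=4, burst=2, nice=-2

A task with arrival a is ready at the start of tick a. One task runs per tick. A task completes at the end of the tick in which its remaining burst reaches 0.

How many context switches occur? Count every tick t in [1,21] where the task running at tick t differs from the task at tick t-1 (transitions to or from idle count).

t=0: vr[A=0] → run A
t=1: vr[A=1024/655 C=1024/655 D=1024/655] → run A
t=2: vr[A=2048/655 C=1024/655 D=1024/655 F=1024/655] → run C
t=3: vr[A=2048/655 C=202752/43885 D=1024/655 F=1024/655] → run D
t=4: vr[A=2048/655 C=202752/43885 D=2048/655 F=1024/655 G=1024/655] → run F
t=5: vr[A=2048/655 C=202752/43885 D=2048/655 F=3231744/1638155 G=1024/655] → run G
t=6: vr[A=2048/655 C=202752/43885 D=2048/655 F=3231744/1638155 G=1147392/519415] → run F
t=7: vr[A=2048/655 C=202752/43885 D=2048/655 G=1147392/519415] → run G
t=8: vr[A=2048/655 C=202752/43885 D=2048/655] → run A
t=9: vr[A=3072/655 C=202752/43885 D=2048/655] → run D
t=10: vr[A=3072/655 C=202752/43885 D=3072/655] → run C
t=11: vr[A=3072/655 C=336896/43885 D=3072/655] → run A
t=12: vr[A=4096/655 C=336896/43885 D=3072/655] → run D
t=13: vr[A=4096/655 C=336896/43885 D=4096/655] → run A
t=14: vr[C=336896/43885 D=4096/655] → run D
t=15: vr[C=336896/43885] → run C
t=16: vr[C=94208/8777] → run C
t=17: vr[C=605184/43885] → run C
t=18: (idle)
t=19: (idle)
t=20: (idle)
t=21: (idle)

context switches = 15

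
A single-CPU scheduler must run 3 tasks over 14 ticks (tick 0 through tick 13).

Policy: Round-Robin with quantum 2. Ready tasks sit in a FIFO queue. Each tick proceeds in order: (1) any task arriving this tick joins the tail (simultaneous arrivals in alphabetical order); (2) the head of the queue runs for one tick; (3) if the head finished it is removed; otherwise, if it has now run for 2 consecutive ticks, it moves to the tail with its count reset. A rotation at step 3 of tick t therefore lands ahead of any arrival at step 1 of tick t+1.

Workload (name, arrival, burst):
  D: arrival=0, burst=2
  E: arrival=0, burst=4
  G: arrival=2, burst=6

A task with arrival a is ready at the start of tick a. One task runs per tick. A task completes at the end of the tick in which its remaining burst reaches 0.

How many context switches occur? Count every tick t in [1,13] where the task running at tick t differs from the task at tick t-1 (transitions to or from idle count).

context switches = 5

t=0: queue=[D,E] q_used=0 → run D
t=1: queue=[D,E] q_used=1 → run D
t=2: queue=[E,G] q_used=0 → run E
t=3: queue=[E,G] q_used=1 → run E
t=4: queue=[G,E] q_used=0 → run G
t=5: queue=[G,E] q_used=1 → run G
t=6: queue=[E,G] q_used=0 → run E
t=7: queue=[E,G] q_used=1 → run E
t=8: queue=[G] q_used=0 → run G
t=9: queue=[G] q_used=1 → run G
t=10: queue=[G] q_used=0 → run G
t=11: queue=[G] q_used=1 → run G
t=12: (idle)
t=13: (idle)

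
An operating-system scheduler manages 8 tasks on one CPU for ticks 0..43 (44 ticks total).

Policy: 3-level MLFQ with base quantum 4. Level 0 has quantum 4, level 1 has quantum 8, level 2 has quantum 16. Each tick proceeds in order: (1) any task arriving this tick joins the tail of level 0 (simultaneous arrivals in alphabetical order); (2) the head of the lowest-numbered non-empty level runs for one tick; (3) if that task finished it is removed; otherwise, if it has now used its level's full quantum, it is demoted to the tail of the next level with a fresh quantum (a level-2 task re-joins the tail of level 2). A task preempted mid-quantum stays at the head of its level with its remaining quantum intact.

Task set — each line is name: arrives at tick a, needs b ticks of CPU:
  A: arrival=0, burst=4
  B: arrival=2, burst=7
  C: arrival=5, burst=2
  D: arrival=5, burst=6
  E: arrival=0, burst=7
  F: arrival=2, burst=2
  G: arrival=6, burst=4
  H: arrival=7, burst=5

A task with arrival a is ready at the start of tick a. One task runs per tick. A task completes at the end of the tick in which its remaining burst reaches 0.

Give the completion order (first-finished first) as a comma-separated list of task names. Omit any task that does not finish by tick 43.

t=0: L0/L1/L2 = AE/-/- → run A
t=1: L0/L1/L2 = AE/-/- → run A
t=2: L0/L1/L2 = AEBF/-/- → run A
t=3: L0/L1/L2 = AEBF/-/- → run A
t=4: L0/L1/L2 = EBF/-/- → run E
t=5: L0/L1/L2 = EBFCD/-/- → run E
t=6: L0/L1/L2 = EBFCDG/-/- → run E
t=7: L0/L1/L2 = EBFCDGH/-/- → run E
t=8: L0/L1/L2 = BFCDGH/E/- → run B
t=9: L0/L1/L2 = BFCDGH/E/- → run B
t=10: L0/L1/L2 = BFCDGH/E/- → run B
t=11: L0/L1/L2 = BFCDGH/E/- → run B
t=12: L0/L1/L2 = FCDGH/EB/- → run F
t=13: L0/L1/L2 = FCDGH/EB/- → run F
t=14: L0/L1/L2 = CDGH/EB/- → run C
t=15: L0/L1/L2 = CDGH/EB/- → run C
t=16: L0/L1/L2 = DGH/EB/- → run D
t=17: L0/L1/L2 = DGH/EB/- → run D
t=18: L0/L1/L2 = DGH/EB/- → run D
t=19: L0/L1/L2 = DGH/EB/- → run D
t=20: L0/L1/L2 = GH/EBD/- → run G
t=21: L0/L1/L2 = GH/EBD/- → run G
t=22: L0/L1/L2 = GH/EBD/- → run G
t=23: L0/L1/L2 = GH/EBD/- → run G
t=24: L0/L1/L2 = H/EBD/- → run H
t=25: L0/L1/L2 = H/EBD/- → run H
t=26: L0/L1/L2 = H/EBD/- → run H
t=27: L0/L1/L2 = H/EBD/- → run H
t=28: L0/L1/L2 = -/EBDH/- → run E
t=29: L0/L1/L2 = -/EBDH/- → run E
t=30: L0/L1/L2 = -/EBDH/- → run E
t=31: L0/L1/L2 = -/BDH/- → run B
t=32: L0/L1/L2 = -/BDH/- → run B
t=33: L0/L1/L2 = -/BDH/- → run B
t=34: L0/L1/L2 = -/DH/- → run D
t=35: L0/L1/L2 = -/DH/- → run D
t=36: L0/L1/L2 = -/H/- → run H
t=37: (idle)
t=38: (idle)
t=39: (idle)
t=40: (idle)
t=41: (idle)
t=42: (idle)
t=43: (idle)

completion order = A, F, C, G, E, B, D, H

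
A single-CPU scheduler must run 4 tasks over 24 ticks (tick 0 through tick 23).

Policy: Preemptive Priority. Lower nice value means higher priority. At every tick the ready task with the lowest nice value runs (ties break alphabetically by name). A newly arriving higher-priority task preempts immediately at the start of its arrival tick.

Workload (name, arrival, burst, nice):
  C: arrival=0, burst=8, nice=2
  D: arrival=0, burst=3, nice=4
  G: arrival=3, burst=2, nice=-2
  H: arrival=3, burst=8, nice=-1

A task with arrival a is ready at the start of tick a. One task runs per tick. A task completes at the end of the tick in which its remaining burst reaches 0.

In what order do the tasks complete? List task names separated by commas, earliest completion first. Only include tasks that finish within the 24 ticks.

t=0: ready={C,D} → run C
t=1: ready={C,D} → run C
t=2: ready={C,D} → run C
t=3: ready={C,D,G,H} → run G
t=4: ready={C,D,G,H} → run G
t=5: ready={C,D,H} → run H
t=6: ready={C,D,H} → run H
t=7: ready={C,D,H} → run H
t=8: ready={C,D,H} → run H
t=9: ready={C,D,H} → run H
t=10: ready={C,D,H} → run H
t=11: ready={C,D,H} → run H
t=12: ready={C,D,H} → run H
t=13: ready={C,D} → run C
t=14: ready={C,D} → run C
t=15: ready={C,D} → run C
t=16: ready={C,D} → run C
t=17: ready={C,D} → run C
t=18: ready={D} → run D
t=19: ready={D} → run D
t=20: ready={D} → run D
t=21: (idle)
t=22: (idle)
t=23: (idle)

completion order = G, H, C, D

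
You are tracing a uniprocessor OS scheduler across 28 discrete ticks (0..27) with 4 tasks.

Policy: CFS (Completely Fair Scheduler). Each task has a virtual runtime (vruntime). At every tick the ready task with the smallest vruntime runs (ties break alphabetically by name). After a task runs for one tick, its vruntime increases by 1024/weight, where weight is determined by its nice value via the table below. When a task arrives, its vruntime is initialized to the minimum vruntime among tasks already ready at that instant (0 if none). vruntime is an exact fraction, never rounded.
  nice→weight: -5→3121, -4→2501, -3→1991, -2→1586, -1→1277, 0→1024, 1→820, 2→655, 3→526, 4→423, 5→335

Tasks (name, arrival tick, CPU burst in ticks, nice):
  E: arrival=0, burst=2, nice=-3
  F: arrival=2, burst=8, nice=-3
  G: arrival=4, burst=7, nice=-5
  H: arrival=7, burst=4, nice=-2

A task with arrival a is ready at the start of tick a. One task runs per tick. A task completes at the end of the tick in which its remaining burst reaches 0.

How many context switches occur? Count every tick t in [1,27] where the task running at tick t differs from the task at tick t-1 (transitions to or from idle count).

t=0: vr[E=0] → run E
t=1: vr[E=1024/1991] → run E
t=2: vr[F=0] → run F
t=3: vr[F=1024/1991] → run F
t=4: vr[F=2048/1991 G=2048/1991] → run F
t=5: vr[F=3072/1991 G=2048/1991] → run G
t=6: vr[F=3072/1991 G=8430592/6213911] → run G
t=7: vr[F=3072/1991 G=10469376/6213911 H=3072/1991] → run F
t=8: vr[F=4096/1991 G=10469376/6213911 H=3072/1991] → run H
t=9: vr[F=4096/1991 G=10469376/6213911 H=3455488/1578863] → run G
t=10: vr[F=4096/1991 G=12508160/6213911 H=3455488/1578863] → run G
t=11: vr[F=4096/1991 G=14546944/6213911 H=3455488/1578863] → run F
t=12: vr[F=5120/1991 G=14546944/6213911 H=3455488/1578863] → run H
t=13: vr[F=5120/1991 G=14546944/6213911 H=4474880/1578863] → run G
t=14: vr[F=5120/1991 G=16585728/6213911 H=4474880/1578863] → run F
t=15: vr[F=6144/1991 G=16585728/6213911 H=4474880/1578863] → run G
t=16: vr[F=6144/1991 G=18624512/6213911 H=4474880/1578863] → run H
t=17: vr[F=6144/1991 G=18624512/6213911 H=5494272/1578863] → run G
t=18: vr[F=6144/1991 H=5494272/1578863] → run F
t=19: vr[F=7168/1991 H=5494272/1578863] → run H
t=20: vr[F=7168/1991] → run F
t=21: (idle)
t=22: (idle)
t=23: (idle)
t=24: (idle)
t=25: (idle)
t=26: (idle)
t=27: (idle)

context switches = 16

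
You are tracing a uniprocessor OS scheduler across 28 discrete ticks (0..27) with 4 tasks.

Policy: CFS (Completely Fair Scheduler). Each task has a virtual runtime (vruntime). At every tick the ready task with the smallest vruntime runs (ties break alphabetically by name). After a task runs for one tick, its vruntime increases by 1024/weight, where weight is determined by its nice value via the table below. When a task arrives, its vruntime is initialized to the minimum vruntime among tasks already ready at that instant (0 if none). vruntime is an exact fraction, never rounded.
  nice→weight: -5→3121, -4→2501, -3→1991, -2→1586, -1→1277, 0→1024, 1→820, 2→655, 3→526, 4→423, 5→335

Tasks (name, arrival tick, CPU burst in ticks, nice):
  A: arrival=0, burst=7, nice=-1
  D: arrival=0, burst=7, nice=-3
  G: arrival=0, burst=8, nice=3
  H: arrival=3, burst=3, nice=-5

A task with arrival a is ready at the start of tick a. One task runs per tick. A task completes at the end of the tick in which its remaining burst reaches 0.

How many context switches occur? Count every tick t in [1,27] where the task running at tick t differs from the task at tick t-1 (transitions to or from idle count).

context switches = 19

t=0: vr[A=0 D=0 G=0] → run A
t=1: vr[A=1024/1277 D=0 G=0] → run D
t=2: vr[A=1024/1277 D=1024/1991 G=0] → run G
t=3: vr[A=1024/1277 D=1024/1991 G=512/263 H=1024/1991] → run D
t=4: vr[A=1024/1277 D=2048/1991 G=512/263 H=1024/1991] → run H
t=5: vr[A=1024/1277 D=2048/1991 G=512/263 H=5234688/6213911] → run A
t=6: vr[A=2048/1277 D=2048/1991 G=512/263 H=5234688/6213911] → run H
t=7: vr[A=2048/1277 D=2048/1991 G=512/263 H=7273472/6213911] → run D
t=8: vr[A=2048/1277 D=3072/1991 G=512/263 H=7273472/6213911] → run H
t=9: vr[A=2048/1277 D=3072/1991 G=512/263] → run D
t=10: vr[A=2048/1277 D=4096/1991 G=512/263] → run A
t=11: vr[A=3072/1277 D=4096/1991 G=512/263] → run G
t=12: vr[A=3072/1277 D=4096/1991 G=1024/263] → run D
t=13: vr[A=3072/1277 D=5120/1991 G=1024/263] → run A
t=14: vr[A=4096/1277 D=5120/1991 G=1024/263] → run D
t=15: vr[A=4096/1277 D=6144/1991 G=1024/263] → run D
t=16: vr[A=4096/1277 G=1024/263] → run A
t=17: vr[A=5120/1277 G=1024/263] → run G
t=18: vr[A=5120/1277 G=1536/263] → run A
t=19: vr[A=6144/1277 G=1536/263] → run A
t=20: vr[G=1536/263] → run G
t=21: vr[G=2048/263] → run G
t=22: vr[G=2560/263] → run G
t=23: vr[G=3072/263] → run G
t=24: vr[G=3584/263] → run G
t=25: (idle)
t=26: (idle)
t=27: (idle)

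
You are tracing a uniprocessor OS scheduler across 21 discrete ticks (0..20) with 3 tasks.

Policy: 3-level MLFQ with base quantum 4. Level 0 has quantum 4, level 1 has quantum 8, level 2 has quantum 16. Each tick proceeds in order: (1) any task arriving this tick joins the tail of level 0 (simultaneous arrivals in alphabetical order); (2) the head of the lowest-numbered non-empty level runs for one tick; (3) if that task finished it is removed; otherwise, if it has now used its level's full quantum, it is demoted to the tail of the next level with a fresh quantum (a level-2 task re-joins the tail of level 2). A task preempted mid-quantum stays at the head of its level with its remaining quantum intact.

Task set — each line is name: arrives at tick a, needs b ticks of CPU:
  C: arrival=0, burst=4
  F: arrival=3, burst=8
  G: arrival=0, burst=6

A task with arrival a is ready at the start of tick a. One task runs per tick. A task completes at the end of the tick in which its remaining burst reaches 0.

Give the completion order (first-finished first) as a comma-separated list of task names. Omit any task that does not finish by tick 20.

t=0: L0/L1/L2 = CG/-/- → run C
t=1: L0/L1/L2 = CG/-/- → run C
t=2: L0/L1/L2 = CG/-/- → run C
t=3: L0/L1/L2 = CGF/-/- → run C
t=4: L0/L1/L2 = GF/-/- → run G
t=5: L0/L1/L2 = GF/-/- → run G
t=6: L0/L1/L2 = GF/-/- → run G
t=7: L0/L1/L2 = GF/-/- → run G
t=8: L0/L1/L2 = F/G/- → run F
t=9: L0/L1/L2 = F/G/- → run F
t=10: L0/L1/L2 = F/G/- → run F
t=11: L0/L1/L2 = F/G/- → run F
t=12: L0/L1/L2 = -/GF/- → run G
t=13: L0/L1/L2 = -/GF/- → run G
t=14: L0/L1/L2 = -/F/- → run F
t=15: L0/L1/L2 = -/F/- → run F
t=16: L0/L1/L2 = -/F/- → run F
t=17: L0/L1/L2 = -/F/- → run F
t=18: (idle)
t=19: (idle)
t=20: (idle)

completion order = C, G, F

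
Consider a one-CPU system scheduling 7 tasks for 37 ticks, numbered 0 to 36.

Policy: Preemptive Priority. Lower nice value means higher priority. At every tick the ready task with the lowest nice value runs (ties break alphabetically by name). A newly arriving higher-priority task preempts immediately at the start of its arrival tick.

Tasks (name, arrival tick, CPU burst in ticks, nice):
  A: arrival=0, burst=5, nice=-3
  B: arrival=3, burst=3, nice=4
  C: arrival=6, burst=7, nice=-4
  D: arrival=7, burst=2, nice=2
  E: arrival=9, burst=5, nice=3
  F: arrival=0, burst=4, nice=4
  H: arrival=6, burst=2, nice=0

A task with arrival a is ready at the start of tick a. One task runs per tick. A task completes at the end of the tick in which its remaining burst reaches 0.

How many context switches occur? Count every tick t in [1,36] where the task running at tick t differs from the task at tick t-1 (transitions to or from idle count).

t=0: ready={A,F} → run A
t=1: ready={A,F} → run A
t=2: ready={A,F} → run A
t=3: ready={A,B,F} → run A
t=4: ready={A,B,F} → run A
t=5: ready={B,F} → run B
t=6: ready={B,C,F,H} → run C
t=7: ready={B,C,D,F,H} → run C
t=8: ready={B,C,D,F,H} → run C
t=9: ready={B,C,D,E,F,H} → run C
t=10: ready={B,C,D,E,F,H} → run C
t=11: ready={B,C,D,E,F,H} → run C
t=12: ready={B,C,D,E,F,H} → run C
t=13: ready={B,D,E,F,H} → run H
t=14: ready={B,D,E,F,H} → run H
t=15: ready={B,D,E,F} → run D
t=16: ready={B,D,E,F} → run D
t=17: ready={B,E,F} → run E
t=18: ready={B,E,F} → run E
t=19: ready={B,E,F} → run E
t=20: ready={B,E,F} → run E
t=21: ready={B,E,F} → run E
t=22: ready={B,F} → run B
t=23: ready={B,F} → run B
t=24: ready={F} → run F
t=25: ready={F} → run F
t=26: ready={F} → run F
t=27: ready={F} → run F
t=28: (idle)
t=29: (idle)
t=30: (idle)
t=31: (idle)
t=32: (idle)
t=33: (idle)
t=34: (idle)
t=35: (idle)
t=36: (idle)

context switches = 8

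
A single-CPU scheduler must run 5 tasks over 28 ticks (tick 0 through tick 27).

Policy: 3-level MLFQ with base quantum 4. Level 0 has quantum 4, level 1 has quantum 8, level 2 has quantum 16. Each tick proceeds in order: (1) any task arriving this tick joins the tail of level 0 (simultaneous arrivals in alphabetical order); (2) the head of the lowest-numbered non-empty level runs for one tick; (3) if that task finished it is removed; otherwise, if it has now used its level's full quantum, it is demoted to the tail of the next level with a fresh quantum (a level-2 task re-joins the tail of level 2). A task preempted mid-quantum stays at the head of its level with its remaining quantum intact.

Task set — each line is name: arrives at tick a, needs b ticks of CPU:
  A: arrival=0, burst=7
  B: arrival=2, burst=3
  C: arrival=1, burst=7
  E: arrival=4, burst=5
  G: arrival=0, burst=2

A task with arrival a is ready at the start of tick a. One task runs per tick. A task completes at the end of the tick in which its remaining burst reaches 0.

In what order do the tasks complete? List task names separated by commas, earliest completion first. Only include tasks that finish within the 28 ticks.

completion order = G, B, A, C, E

t=0: L0/L1/L2 = AG/-/- → run A
t=1: L0/L1/L2 = AGC/-/- → run A
t=2: L0/L1/L2 = AGCB/-/- → run A
t=3: L0/L1/L2 = AGCB/-/- → run A
t=4: L0/L1/L2 = GCBE/A/- → run G
t=5: L0/L1/L2 = GCBE/A/- → run G
t=6: L0/L1/L2 = CBE/A/- → run C
t=7: L0/L1/L2 = CBE/A/- → run C
t=8: L0/L1/L2 = CBE/A/- → run C
t=9: L0/L1/L2 = CBE/A/- → run C
t=10: L0/L1/L2 = BE/AC/- → run B
t=11: L0/L1/L2 = BE/AC/- → run B
t=12: L0/L1/L2 = BE/AC/- → run B
t=13: L0/L1/L2 = E/AC/- → run E
t=14: L0/L1/L2 = E/AC/- → run E
t=15: L0/L1/L2 = E/AC/- → run E
t=16: L0/L1/L2 = E/AC/- → run E
t=17: L0/L1/L2 = -/ACE/- → run A
t=18: L0/L1/L2 = -/ACE/- → run A
t=19: L0/L1/L2 = -/ACE/- → run A
t=20: L0/L1/L2 = -/CE/- → run C
t=21: L0/L1/L2 = -/CE/- → run C
t=22: L0/L1/L2 = -/CE/- → run C
t=23: L0/L1/L2 = -/E/- → run E
t=24: (idle)
t=25: (idle)
t=26: (idle)
t=27: (idle)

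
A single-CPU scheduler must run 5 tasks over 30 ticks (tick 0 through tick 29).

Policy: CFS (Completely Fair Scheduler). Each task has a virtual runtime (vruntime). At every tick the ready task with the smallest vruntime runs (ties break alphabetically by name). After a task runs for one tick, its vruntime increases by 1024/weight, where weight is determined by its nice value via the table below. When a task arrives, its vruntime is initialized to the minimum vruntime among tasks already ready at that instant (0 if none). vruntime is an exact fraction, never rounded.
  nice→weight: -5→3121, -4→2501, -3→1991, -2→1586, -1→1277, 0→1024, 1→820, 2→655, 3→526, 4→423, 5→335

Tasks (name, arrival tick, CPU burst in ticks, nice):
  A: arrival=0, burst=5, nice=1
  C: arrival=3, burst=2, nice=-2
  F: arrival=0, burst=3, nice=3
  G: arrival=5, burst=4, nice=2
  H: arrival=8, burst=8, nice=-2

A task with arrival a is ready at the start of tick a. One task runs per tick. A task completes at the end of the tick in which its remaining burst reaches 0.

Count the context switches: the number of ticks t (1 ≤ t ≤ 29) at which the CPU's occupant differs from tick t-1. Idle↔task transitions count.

context switches = 19

t=0: vr[A=0 F=0] → run A
t=1: vr[A=256/205 F=0] → run F
t=2: vr[A=256/205 F=512/263] → run A
t=3: vr[A=512/205 C=512/263 F=512/263] → run C
t=4: vr[A=512/205 C=540672/208559 F=512/263] → run F
t=5: vr[A=512/205 C=540672/208559 F=1024/263 G=512/205] → run A
t=6: vr[A=768/205 C=540672/208559 F=1024/263 G=512/205] → run G
t=7: vr[A=768/205 C=540672/208559 F=1024/263 G=109056/26855] → run C
t=8: vr[A=768/205 F=1024/263 G=109056/26855 H=768/205] → run A
t=9: vr[A=1024/205 F=1024/263 G=109056/26855 H=768/205] → run H
t=10: vr[A=1024/205 F=1024/263 G=109056/26855 H=713984/162565] → run F
t=11: vr[A=1024/205 G=109056/26855 H=713984/162565] → run G
t=12: vr[A=1024/205 G=30208/5371 H=713984/162565] → run H
t=13: vr[A=1024/205 G=30208/5371 H=818944/162565] → run A
t=14: vr[G=30208/5371 H=818944/162565] → run H
t=15: vr[G=30208/5371 H=923904/162565] → run G
t=16: vr[G=193024/26855 H=923904/162565] → run H
t=17: vr[G=193024/26855 H=1028864/162565] → run H
t=18: vr[G=193024/26855 H=1133824/162565] → run H
t=19: vr[G=193024/26855 H=1238784/162565] → run G
t=20: vr[H=1238784/162565] → run H
t=21: vr[H=1343744/162565] → run H
t=22: (idle)
t=23: (idle)
t=24: (idle)
t=25: (idle)
t=26: (idle)
t=27: (idle)
t=28: (idle)
t=29: (idle)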